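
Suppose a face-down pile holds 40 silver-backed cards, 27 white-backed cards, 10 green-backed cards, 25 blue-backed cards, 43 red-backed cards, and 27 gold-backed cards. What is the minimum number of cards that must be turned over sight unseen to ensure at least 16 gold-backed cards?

The worst case draws every non-gold-backed card first: 40 + 27 + 10 + 25 + 43 = 145.
The next 16 draws are then forced to be gold-backed, giving 145 + 16 = 161.

161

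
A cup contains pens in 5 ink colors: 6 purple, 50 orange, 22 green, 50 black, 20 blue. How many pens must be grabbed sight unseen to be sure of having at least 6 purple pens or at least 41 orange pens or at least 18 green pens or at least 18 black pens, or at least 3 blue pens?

82

The worst case stops just short of every target: 5 purple, 40 orange, 17 green, 17 black, 2 blue — 5 + 40 + 17 + 17 + 2 = 81 pens.
One more pen must push some ink color to its target, so 81 + 1 = 82.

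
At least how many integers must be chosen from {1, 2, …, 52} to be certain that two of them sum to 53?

27

Partition {1, …, 52} into 26 pairs: {1,52}, {2,51}, …, {26,27}.
Choosing 26 integers — say the integers 1 through 26 — takes one from each pair and avoids the property.
Choosing 27 forces two into the same pair by pigeonhole, and those sum to 53. So 27.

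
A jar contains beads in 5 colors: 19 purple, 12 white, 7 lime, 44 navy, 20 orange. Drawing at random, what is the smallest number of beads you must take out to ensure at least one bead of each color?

The hardest color to obtain is lime: we could draw every other bead first — 102 − 7 = 95 beads — without a single lime one.
The next draw must be lime, so 95 + 1 = 96.

96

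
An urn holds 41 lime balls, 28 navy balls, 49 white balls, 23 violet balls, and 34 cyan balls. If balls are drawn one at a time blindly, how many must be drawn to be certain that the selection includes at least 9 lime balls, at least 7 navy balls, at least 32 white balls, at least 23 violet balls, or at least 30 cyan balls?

97

The worst case stops just short of every target: 8 lime, 6 navy, 31 white, 22 violet, 29 cyan — 8 + 6 + 31 + 22 + 29 = 96 balls.
One more ball must push some color to its target, so 96 + 1 = 97.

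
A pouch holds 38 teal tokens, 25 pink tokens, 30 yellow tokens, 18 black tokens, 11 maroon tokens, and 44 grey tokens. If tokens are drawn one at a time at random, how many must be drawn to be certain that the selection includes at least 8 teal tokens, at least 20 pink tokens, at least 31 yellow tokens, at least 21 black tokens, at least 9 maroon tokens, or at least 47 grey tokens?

127

The worst case stops just short of every target: 7 teal, 19 pink, 30 yellow, all 18 black, 8 maroon, all 44 grey — 7 + 19 + 30 + 18 + 8 + 44 = 126 tokens.
One more token must push some color to its target, so 126 + 1 = 127.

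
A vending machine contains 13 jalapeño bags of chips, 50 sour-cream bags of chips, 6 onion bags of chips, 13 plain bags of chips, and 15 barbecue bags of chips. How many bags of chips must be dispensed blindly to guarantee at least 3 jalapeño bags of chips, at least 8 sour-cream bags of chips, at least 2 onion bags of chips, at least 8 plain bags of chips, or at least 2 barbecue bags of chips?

The worst case stops just short of every target: 2 jalapeño, 7 sour-cream, 1 onion, 7 plain, 1 barbecue — 2 + 7 + 1 + 7 + 1 = 18 bags of chips.
One more bag of chips must push some flavor to its target, so 18 + 1 = 19.

19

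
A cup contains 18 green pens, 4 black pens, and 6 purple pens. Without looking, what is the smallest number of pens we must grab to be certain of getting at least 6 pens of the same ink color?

Treat the 3 ink colors as pigeonholes.
In the worst case we take at most 5 of each ink color, but all 4 black (fewer than 5), giving 5 + 4 + 5 = 14.
One more pen then forces some ink color to 6, so 14 + 1 = 15.

15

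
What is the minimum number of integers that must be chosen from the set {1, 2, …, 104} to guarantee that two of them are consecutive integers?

Partition {1, …, 104} into 52 pairs: {1,2}, {3,4}, …, {103,104}.
Choosing 52 integers — say the 52 even numbers 2, 4, …, 104 — takes one from each pair and avoids the property.
Choosing 53 forces two into the same pair by pigeonhole, and those are consecutive. So 53.

53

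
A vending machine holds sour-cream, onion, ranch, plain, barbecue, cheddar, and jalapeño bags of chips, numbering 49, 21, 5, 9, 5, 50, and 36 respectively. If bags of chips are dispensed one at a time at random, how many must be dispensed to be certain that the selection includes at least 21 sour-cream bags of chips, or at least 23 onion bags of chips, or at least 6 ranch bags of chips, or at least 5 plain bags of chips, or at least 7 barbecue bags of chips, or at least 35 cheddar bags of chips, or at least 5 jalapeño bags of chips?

The worst case stops just short of every target: 20 sour-cream, all 21 onion, 5 ranch, 4 plain, all 5 barbecue, 34 cheddar, 4 jalapeño — 20 + 21 + 5 + 4 + 5 + 34 + 4 = 93 bags of chips.
One more bag of chips must push some flavor to its target, so 93 + 1 = 94.

94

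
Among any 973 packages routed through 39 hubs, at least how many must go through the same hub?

The 973 packages fall into 39 hubs.
If each of the 39 hubs held at most 24, the total would be at most 39 × 24 = 936 < 973, a contradiction.
So at least one holds ⌈973/39⌉ = 25.

25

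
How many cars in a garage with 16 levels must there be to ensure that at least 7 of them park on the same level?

97

There are 16 levels acting as pigeonholes.
With 16 × 6 = 96 cars we could place exactly 6 in each, with no class reaching 7.
One more forces some class to hold 7, so 96 + 1 = 97.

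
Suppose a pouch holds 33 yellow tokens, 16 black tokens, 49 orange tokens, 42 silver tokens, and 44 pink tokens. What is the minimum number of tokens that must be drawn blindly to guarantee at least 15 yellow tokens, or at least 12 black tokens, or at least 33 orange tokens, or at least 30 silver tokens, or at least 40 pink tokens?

126

Each of the 5 colors has its own threshold; avoid all of them simultaneously.
The worst case stops just short of every target: 14 yellow, 11 black, 32 orange, 29 silver, 39 pink — 14 + 11 + 32 + 29 + 39 = 125 tokens.
One more token must push some color to its target, so 125 + 1 = 126.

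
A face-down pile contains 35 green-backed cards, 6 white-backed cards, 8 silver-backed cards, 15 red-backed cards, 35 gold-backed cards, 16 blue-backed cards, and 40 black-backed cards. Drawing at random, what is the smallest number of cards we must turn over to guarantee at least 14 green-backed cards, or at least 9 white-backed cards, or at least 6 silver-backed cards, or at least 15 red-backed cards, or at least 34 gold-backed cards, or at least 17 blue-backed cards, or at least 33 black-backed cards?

The worst case stops just short of every target: 13 green-backed, all 6 white-backed, 5 silver-backed, 14 red-backed, 33 gold-backed, 16 blue-backed, 32 black-backed — 13 + 6 + 5 + 14 + 33 + 16 + 32 = 119 cards.
One more card must push some back color to its target, so 119 + 1 = 120.

120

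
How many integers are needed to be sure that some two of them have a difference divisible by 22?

Two integers differ by a multiple of 22 exactly when they share a remainder mod 22.
There are 22 residue classes mod 22, so 22 integers can all lie in distinct classes.
One more integer must repeat a residue, giving a difference divisible by 22. So n = 22 + 1 = 23.

23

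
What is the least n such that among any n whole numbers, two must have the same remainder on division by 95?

Use the pigeonhole principle on residue classes: two integers differ by a multiple of 95 exactly when they share a remainder mod 95.
There are 95 residue classes mod 95, so 95 integers can all lie in distinct classes.
One more integer must repeat a residue, giving a difference divisible by 95. So n = 95 + 1 = 96.

96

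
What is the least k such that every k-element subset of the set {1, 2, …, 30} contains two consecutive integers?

16

Partition {1, …, 30} into 15 pairs: {1,2}, {3,4}, …, {29,30}.
Choosing 15 integers — say the 15 even numbers 2, 4, …, 30 — takes one from each pair and avoids the property.
Choosing 16 forces two into the same pair by pigeonhole, and those are consecutive. So 16.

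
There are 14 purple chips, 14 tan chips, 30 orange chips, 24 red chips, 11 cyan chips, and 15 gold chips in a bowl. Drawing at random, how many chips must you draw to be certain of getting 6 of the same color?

Treat the 6 colors as pigeonholes.
The worst case takes 5 chips of each color without reaching 6 of any: 6 × 5 = 30.
The next chip must bring some color to 6, so 30 + 1 = 31.

31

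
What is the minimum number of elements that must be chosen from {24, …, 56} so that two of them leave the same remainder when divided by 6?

7

Group the integers by remainder mod 6; there are 6 residue classes, each nonempty in this range.
Choosing one from each class (6 integers) avoids any shared remainder.
One more choice must repeat a class, so two differ by a multiple of 6. Hence 6 + 1 = 7.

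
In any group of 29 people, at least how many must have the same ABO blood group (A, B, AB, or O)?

8

The 29 people fall into 4 ABO blood groups.
If each of the 4 ABO blood groups held at most 7, the total would be at most 4 × 7 = 28 < 29, a contradiction.
So at least one holds ⌈29/4⌉ = 8.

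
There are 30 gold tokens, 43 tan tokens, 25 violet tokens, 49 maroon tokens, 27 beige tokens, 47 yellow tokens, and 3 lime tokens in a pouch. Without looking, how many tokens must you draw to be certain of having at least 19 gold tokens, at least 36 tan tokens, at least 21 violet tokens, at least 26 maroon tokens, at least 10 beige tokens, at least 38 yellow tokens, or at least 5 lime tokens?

The worst case stops just short of every target: 18 gold, 35 tan, 20 violet, 25 maroon, 9 beige, 37 yellow, all 3 lime — 18 + 35 + 20 + 25 + 9 + 37 + 3 = 147 tokens.
One more token must push some color to its target, so 147 + 1 = 148.

148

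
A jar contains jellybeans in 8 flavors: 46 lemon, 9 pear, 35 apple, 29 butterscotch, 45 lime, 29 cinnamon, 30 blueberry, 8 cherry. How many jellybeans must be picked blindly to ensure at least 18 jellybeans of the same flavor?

In the worst case we take at most 17 of each flavor, but all 9 pear and all 8 cherry (fewer than 17), giving 17 + 9 + 17 + 17 + 17 + 17 + 17 + 8 = 119.
One more jellybean then forces some flavor to 18, so 119 + 1 = 120.

120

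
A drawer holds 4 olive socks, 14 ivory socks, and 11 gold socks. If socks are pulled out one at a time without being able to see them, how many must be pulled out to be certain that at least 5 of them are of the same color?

The worst case takes 4 socks of each color without reaching 5 of any: 3 × 4 = 12.
The next sock must bring some color to 5, so 12 + 1 = 13.

13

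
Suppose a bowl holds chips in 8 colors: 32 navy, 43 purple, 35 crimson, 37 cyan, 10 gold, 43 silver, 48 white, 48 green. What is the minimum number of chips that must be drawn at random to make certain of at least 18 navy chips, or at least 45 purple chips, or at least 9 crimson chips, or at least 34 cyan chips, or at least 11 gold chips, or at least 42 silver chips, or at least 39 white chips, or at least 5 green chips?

195

The worst case stops just short of every target: 17 navy, all 43 purple, 8 crimson, 33 cyan, 10 gold, 41 silver, 38 white, 4 green — 17 + 43 + 8 + 33 + 10 + 41 + 38 + 4 = 194 chips.
One more chip must push some color to its target, so 194 + 1 = 195.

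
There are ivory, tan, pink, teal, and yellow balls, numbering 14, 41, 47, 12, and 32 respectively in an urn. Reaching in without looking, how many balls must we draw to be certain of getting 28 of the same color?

108

Treat the 5 colors as pigeonholes.
In the worst case we take at most 27 of each color, but all 14 ivory and all 12 teal (fewer than 27), giving 14 + 27 + 27 + 12 + 27 = 107.
One more ball then forces some color to 28, so 107 + 1 = 108.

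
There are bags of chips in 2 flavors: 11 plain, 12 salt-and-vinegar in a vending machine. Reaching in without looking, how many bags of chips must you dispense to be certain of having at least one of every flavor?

The hardest flavor to obtain is plain: we could draw every other bag of chips first — 23 − 11 = 12 bags of chips — without a single plain one.
The next draw must be plain, so 12 + 1 = 13.

13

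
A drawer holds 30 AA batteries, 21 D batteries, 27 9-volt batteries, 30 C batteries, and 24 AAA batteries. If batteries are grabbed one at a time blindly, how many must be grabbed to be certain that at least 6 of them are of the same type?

26

Treat the 5 types as pigeonholes.
The worst case takes 5 batteries of each type without reaching 6 of any: 5 × 5 = 25.
The next battery must bring some type to 6, so 25 + 1 = 26.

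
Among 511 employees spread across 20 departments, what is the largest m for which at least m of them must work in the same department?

The 511 employees fall into 20 departments.
If each of the 20 departments held at most 25, the total would be at most 20 × 25 = 500 < 511, a contradiction.
So at least one holds ⌈511/20⌉ = 26.

26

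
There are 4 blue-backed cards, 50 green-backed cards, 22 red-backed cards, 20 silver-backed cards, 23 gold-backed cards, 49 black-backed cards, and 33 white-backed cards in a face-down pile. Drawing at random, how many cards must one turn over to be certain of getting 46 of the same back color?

193

In the worst case we take at most 45 of each back color, but all 4 blue-backed, all 22 red-backed, all 20 silver-backed, all 23 gold-backed, and all 33 white-backed (fewer than 45), giving 4 + 45 + 22 + 20 + 23 + 45 + 33 = 192.
One more card then forces some back color to 46, so 192 + 1 = 193.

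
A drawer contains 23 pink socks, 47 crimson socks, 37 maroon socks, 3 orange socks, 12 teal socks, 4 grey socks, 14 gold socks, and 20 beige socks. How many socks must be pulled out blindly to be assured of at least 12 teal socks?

160

The worst case draws every non-teal sock first: 23 + 47 + 37 + 3 + 4 + 14 + 20 = 148.
The next 12 draws are then forced to be teal, giving 148 + 12 = 160.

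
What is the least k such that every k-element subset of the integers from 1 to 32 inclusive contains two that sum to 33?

17

Partition {1, …, 32} into 16 pairs: {1,32}, {2,31}, …, {16,17}.
Choosing 16 integers — say the integers 1 through 16 — takes one from each pair and avoids the property.
Choosing 17 forces two into the same pair by pigeonhole, and those sum to 33. So 17.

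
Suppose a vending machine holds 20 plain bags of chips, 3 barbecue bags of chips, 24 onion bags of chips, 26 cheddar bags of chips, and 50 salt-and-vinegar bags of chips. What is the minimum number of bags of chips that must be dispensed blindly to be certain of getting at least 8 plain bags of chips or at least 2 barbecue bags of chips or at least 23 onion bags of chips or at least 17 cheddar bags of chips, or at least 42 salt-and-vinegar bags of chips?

88

The worst case stops just short of every target: 7 plain, 1 barbecue, 22 onion, 16 cheddar, 41 salt-and-vinegar — 7 + 1 + 22 + 16 + 41 = 87 bags of chips.
One more bag of chips must push some flavor to its target, so 87 + 1 = 88.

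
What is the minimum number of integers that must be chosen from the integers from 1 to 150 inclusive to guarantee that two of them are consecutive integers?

Partition {1, …, 150} into 75 pairs: {1,2}, {3,4}, …, {149,150}.
Choosing 75 integers — say the 75 even numbers 2, 4, …, 150 — takes one from each pair and avoids the property.
Choosing 76 forces two into the same pair by pigeonhole, and those are consecutive. So 76.

76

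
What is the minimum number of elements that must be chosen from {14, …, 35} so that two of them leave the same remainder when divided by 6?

Group the integers by remainder mod 6; there are 6 residue classes, each nonempty in this range.
Choosing one from each class (6 integers) avoids any shared remainder.
One more choice must repeat a class, so two differ by a multiple of 6. Hence 6 + 1 = 7.

7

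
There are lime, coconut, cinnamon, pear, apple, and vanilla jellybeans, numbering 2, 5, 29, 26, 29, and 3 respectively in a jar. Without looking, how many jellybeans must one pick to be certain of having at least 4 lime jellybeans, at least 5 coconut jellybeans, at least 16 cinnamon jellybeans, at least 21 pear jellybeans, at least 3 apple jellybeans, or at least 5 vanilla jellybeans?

Each of the 6 flavors has its own threshold; avoid all of them simultaneously.
The worst case stops just short of every target: all 2 lime, 4 coconut, 15 cinnamon, 20 pear, 2 apple, all 3 vanilla — 2 + 4 + 15 + 20 + 2 + 3 = 46 jellybeans.
One more jellybean must push some flavor to its target, so 46 + 1 = 47.

47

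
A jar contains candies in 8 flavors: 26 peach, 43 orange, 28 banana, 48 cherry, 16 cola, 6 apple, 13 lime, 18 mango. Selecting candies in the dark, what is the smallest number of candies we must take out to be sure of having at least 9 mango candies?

189

To avoid mango candies as long as possible, exhaust the other 7 flavors first.
The worst case draws every non-mango candy first: 26 + 43 + 28 + 48 + 16 + 6 + 13 = 180.
The next 9 draws are then forced to be mango, giving 180 + 9 = 189.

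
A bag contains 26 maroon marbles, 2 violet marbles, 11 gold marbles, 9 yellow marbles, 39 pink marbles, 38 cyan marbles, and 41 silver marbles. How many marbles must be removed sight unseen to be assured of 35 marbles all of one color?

Treat the 7 colors as pigeonholes.
In the worst case we take at most 34 of each color, but all 26 maroon, all 2 violet, all 11 gold, and all 9 yellow (fewer than 34), giving 26 + 2 + 11 + 9 + 34 + 34 + 34 = 150.
One more marble then forces some color to 35, so 150 + 1 = 151.

151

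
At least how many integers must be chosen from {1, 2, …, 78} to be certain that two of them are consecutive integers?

Partition {1, …, 78} into 39 pairs: {1,2}, {3,4}, …, {77,78}.
Choosing 39 integers — say the 39 even numbers 2, 4, …, 78 — takes one from each pair and avoids the property.
Choosing 40 forces two into the same pair by pigeonhole, and those are consecutive. So 40.

40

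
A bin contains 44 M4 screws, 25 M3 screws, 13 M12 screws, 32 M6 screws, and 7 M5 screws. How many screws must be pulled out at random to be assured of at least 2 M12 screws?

The worst case draws every non-M12 screw first: 44 + 25 + 32 + 7 = 108.
The next 2 draws are then forced to be M12, giving 108 + 2 = 110.

110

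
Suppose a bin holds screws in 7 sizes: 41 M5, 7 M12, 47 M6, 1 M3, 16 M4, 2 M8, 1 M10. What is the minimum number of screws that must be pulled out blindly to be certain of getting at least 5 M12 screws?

To avoid M12 screws as long as possible, exhaust the other 6 sizes first.
The worst case draws every non-M12 screw first: 41 + 47 + 1 + 16 + 2 + 1 = 108.
The next 5 draws are then forced to be M12, giving 108 + 5 = 113.

113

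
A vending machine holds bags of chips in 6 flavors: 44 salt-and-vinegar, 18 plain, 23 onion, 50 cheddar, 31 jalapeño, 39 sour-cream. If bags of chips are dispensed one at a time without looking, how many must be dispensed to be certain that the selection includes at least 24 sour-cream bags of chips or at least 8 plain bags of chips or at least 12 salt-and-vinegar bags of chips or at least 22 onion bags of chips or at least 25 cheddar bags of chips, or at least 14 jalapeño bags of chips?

100

The worst case stops just short of every target: 11 salt-and-vinegar, 7 plain, 21 onion, 24 cheddar, 13 jalapeño, 23 sour-cream — 11 + 7 + 21 + 24 + 13 + 23 = 99 bags of chips.
One more bag of chips must push some flavor to its target, so 99 + 1 = 100.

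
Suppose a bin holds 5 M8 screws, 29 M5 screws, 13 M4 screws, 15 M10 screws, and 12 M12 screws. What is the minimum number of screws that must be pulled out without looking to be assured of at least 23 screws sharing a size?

In the worst case we take at most 22 of each size, but all 5 M8, all 13 M4, all 15 M10, and all 12 M12 (fewer than 22), giving 5 + 22 + 13 + 15 + 12 = 67.
One more screw then forces some size to 23, so 67 + 1 = 68.

68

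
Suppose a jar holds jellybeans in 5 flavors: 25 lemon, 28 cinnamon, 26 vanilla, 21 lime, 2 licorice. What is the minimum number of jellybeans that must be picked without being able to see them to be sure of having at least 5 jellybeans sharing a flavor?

Treat the 5 flavors as pigeonholes.
In the worst case we take at most 4 of each flavor, but all 2 licorice (fewer than 4), giving 4 + 4 + 4 + 4 + 2 = 18.
One more jellybean then forces some flavor to 5, so 18 + 1 = 19.

19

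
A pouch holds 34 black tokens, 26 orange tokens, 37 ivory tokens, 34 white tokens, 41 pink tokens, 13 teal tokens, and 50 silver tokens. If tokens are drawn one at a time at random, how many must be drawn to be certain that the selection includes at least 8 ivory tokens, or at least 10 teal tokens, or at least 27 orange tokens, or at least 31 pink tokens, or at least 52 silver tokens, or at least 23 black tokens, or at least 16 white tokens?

The worst case stops just short of every target: 22 black, 26 orange, 7 ivory, 15 white, 30 pink, 9 teal, all 50 silver — 22 + 26 + 7 + 15 + 30 + 9 + 50 = 159 tokens.
One more token must push some color to its target, so 159 + 1 = 160.

160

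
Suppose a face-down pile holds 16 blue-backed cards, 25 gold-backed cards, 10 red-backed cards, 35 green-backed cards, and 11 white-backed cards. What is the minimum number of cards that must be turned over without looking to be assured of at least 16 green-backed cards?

78

The worst case draws every non-green-backed card first: 16 + 25 + 10 + 11 = 62.
The next 16 draws are then forced to be green-backed, giving 62 + 16 = 78.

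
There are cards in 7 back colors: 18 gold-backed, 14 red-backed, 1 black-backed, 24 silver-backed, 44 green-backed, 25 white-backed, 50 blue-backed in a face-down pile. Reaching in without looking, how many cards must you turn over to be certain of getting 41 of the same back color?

Treat the 7 back colors as pigeonholes.
In the worst case we take at most 40 of each back color, but all 18 gold-backed, all 14 red-backed, all 1 black-backed, all 24 silver-backed, and all 25 white-backed (fewer than 40), giving 18 + 14 + 1 + 24 + 40 + 25 + 40 = 162.
One more card then forces some back color to 41, so 162 + 1 = 163.

163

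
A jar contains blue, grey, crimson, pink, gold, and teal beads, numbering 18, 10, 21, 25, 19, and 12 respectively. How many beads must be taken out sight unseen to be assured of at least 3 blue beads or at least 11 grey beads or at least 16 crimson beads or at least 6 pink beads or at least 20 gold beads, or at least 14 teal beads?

Each of the 6 colors has its own threshold; avoid all of them simultaneously.
The worst case stops just short of every target: 2 blue, 10 grey, 15 crimson, 5 pink, 19 gold, all 12 teal — 2 + 10 + 15 + 5 + 19 + 12 = 63 beads.
One more bead must push some color to its target, so 63 + 1 = 64.

64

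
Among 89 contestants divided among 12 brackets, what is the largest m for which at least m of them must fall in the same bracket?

The 89 contestants fall into 12 brackets.
If each of the 12 brackets held at most 7, the total would be at most 12 × 7 = 84 < 89, a contradiction.
So at least one holds ⌈89/12⌉ = 8.

8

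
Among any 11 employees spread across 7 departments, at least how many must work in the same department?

2

The 11 employees fall into 7 departments.
If each of the 7 departments held at most 1, the total would be at most 7 × 1 = 7 < 11, a contradiction.
So at least one holds ⌈11/7⌉ = 2.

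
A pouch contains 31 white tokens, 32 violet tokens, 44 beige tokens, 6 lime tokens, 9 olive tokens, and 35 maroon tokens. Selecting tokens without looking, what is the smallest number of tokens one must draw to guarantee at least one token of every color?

152

The hardest color to obtain is lime: we could draw every other token first — 157 − 6 = 151 tokens — without a single lime one.
The next draw must be lime, so 151 + 1 = 152.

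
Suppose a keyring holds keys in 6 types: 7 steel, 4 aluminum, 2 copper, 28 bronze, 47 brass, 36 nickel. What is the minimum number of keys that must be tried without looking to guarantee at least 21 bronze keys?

117

To avoid bronze keys as long as possible, exhaust the other 5 types first.
The worst case draws every non-bronze key first: 7 + 4 + 2 + 47 + 36 = 96.
The next 21 draws are then forced to be bronze, giving 96 + 21 = 117.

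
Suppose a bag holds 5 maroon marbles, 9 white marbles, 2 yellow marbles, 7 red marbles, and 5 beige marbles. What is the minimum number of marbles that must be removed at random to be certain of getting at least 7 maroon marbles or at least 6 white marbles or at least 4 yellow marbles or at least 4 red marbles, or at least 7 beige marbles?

Each of the 5 colors has its own threshold; avoid all of them simultaneously.
The worst case stops just short of every target: all 5 maroon, 5 white, all 2 yellow, 3 red, all 5 beige — 5 + 5 + 2 + 3 + 5 = 20 marbles.
One more marble must push some color to its target, so 20 + 1 = 21.

21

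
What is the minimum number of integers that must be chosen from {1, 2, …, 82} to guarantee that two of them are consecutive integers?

Partition {1, …, 82} into 41 pairs: {1,2}, {3,4}, …, {81,82}.
Choosing 41 integers — say the 41 even numbers 2, 4, …, 82 — takes one from each pair and avoids the property.
Choosing 42 forces two into the same pair by pigeonhole, and those are consecutive. So 42.

42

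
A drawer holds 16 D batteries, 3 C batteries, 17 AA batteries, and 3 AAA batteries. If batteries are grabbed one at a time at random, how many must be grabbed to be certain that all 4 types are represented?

37

The hardest type to obtain is C: we could draw every other battery first — 39 − 3 = 36 batteries — without a single C one.
The next draw must be C, so 36 + 1 = 37.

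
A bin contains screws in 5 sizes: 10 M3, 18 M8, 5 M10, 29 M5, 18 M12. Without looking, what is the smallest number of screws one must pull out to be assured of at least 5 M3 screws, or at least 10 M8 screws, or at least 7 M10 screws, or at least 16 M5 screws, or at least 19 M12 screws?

Each of the 5 sizes has its own threshold; avoid all of them simultaneously.
The worst case stops just short of every target: 4 M3, 9 M8, all 5 M10, 15 M5, 18 M12 — 4 + 9 + 5 + 15 + 18 = 51 screws.
One more screw must push some size to its target, so 51 + 1 = 52.

52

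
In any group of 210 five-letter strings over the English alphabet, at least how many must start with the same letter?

The 210 five-letter strings over the English alphabet fall into 26 possible first letters.
If each of the 26 possible first letters held at most 8, the total would be at most 26 × 8 = 208 < 210, a contradiction.
So at least one holds ⌈210/26⌉ = 9.

9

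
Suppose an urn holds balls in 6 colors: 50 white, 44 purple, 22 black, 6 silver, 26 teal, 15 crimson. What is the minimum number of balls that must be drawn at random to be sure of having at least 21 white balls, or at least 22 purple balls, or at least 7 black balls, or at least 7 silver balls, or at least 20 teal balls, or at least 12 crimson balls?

84

Each of the 6 colors has its own threshold; avoid all of them simultaneously.
The worst case stops just short of every target: 20 white, 21 purple, 6 black, 6 silver, 19 teal, 11 crimson — 20 + 21 + 6 + 6 + 19 + 11 = 83 balls.
One more ball must push some color to its target, so 83 + 1 = 84.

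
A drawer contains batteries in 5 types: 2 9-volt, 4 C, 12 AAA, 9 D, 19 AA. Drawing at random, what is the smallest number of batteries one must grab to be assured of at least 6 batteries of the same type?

In the worst case we take at most 5 of each type, but all 2 9-volt and all 4 C (fewer than 5), giving 2 + 4 + 5 + 5 + 5 = 21.
One more battery then forces some type to 6, so 21 + 1 = 22.

22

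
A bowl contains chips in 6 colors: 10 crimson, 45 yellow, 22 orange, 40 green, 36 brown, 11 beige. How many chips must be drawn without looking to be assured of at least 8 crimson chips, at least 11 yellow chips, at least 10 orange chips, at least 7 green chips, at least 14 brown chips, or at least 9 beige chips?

The worst case stops just short of every target: 7 crimson, 10 yellow, 9 orange, 6 green, 13 brown, 8 beige — 7 + 10 + 9 + 6 + 13 + 8 = 53 chips.
One more chip must push some color to its target, so 53 + 1 = 54.

54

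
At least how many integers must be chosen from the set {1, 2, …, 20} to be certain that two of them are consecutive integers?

11

Partition {1, …, 20} into 10 pairs: {1,2}, {3,4}, …, {19,20}.
Choosing 10 integers — say the 10 even numbers 2, 4, …, 20 — takes one from each pair and avoids the property.
Choosing 11 forces two into the same pair by pigeonhole, and those are consecutive. So 11.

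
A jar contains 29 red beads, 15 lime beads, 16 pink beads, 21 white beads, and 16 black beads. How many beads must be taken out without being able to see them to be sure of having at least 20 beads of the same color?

Treat the 5 colors as pigeonholes.
In the worst case we take at most 19 of each color, but all 15 lime, all 16 pink, and all 16 black (fewer than 19), giving 19 + 15 + 16 + 19 + 16 = 85.
One more bead then forces some color to 20, so 85 + 1 = 86.

86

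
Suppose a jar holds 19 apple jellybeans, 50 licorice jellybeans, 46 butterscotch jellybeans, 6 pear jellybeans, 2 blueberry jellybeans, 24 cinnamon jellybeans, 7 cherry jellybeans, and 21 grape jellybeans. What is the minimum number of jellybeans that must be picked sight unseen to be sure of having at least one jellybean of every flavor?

174

The hardest flavor to obtain is blueberry: we could draw every other jellybean first — 175 − 2 = 173 jellybeans — without a single blueberry one.
The next draw must be blueberry, so 173 + 1 = 174.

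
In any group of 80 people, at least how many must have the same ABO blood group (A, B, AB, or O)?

20

There are 4 ABO blood groups, which serve as the pigeonholes.
If each of the 4 ABO blood groups held at most 19, the total would be at most 4 × 19 = 76 < 80, a contradiction.
So at least one holds ⌈80/4⌉ = 20.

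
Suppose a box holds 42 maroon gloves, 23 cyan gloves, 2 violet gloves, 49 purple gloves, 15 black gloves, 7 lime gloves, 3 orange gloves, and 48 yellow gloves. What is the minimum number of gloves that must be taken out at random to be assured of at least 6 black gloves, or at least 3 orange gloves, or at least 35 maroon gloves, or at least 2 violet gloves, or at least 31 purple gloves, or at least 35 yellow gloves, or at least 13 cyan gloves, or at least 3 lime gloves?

121

Each of the 8 colors has its own threshold; avoid all of them simultaneously.
The worst case stops just short of every target: 34 maroon, 12 cyan, 1 violet, 30 purple, 5 black, 2 lime, 2 orange, 34 yellow — 34 + 12 + 1 + 30 + 5 + 2 + 2 + 34 = 120 gloves.
One more glove must push some color to its target, so 120 + 1 = 121.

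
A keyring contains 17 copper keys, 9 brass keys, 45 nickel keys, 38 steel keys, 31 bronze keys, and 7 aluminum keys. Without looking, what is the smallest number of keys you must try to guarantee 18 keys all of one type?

In the worst case we take at most 17 of each type, but all 9 brass and all 7 aluminum (fewer than 17), giving 17 + 9 + 17 + 17 + 17 + 7 = 84.
One more key then forces some type to 18, so 84 + 1 = 85.

85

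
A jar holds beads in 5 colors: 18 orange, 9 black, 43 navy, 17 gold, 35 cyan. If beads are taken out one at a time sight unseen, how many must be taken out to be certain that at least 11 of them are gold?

The worst case draws every non-gold bead first: 18 + 9 + 43 + 35 = 105.
The next 11 draws are then forced to be gold, giving 105 + 11 = 116.

116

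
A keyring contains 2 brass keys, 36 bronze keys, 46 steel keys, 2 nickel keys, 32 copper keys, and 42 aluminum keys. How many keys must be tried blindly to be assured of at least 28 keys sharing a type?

113

Treat the 6 types as pigeonholes.
In the worst case we take at most 27 of each type, but all 2 brass and all 2 nickel (fewer than 27), giving 2 + 27 + 27 + 2 + 27 + 27 = 112.
One more key then forces some type to 28, so 112 + 1 = 113.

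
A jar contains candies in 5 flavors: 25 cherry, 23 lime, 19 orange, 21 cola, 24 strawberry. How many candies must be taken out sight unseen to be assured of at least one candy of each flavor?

The hardest flavor to obtain is orange: we could draw every other candy first — 112 − 19 = 93 candies — without a single orange one.
The next draw must be orange, so 93 + 1 = 94.

94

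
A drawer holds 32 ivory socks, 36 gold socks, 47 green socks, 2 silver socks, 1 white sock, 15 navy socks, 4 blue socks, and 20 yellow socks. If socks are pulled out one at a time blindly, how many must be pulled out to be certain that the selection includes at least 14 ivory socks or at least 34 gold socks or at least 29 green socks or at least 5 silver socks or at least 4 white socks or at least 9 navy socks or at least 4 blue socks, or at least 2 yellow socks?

90

The worst case stops just short of every target: 13 ivory, 33 gold, 28 green, all 2 silver, all 1 white, 8 navy, 3 blue, 1 yellow — 13 + 33 + 28 + 2 + 1 + 8 + 3 + 1 = 89 socks.
One more sock must push some color to its target, so 89 + 1 = 90.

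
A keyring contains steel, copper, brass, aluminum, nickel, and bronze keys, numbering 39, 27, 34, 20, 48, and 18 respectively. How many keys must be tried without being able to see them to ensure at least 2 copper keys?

161

To avoid copper keys as long as possible, exhaust the other 5 types first.
The worst case draws every non-copper key first: 39 + 34 + 20 + 48 + 18 = 159.
The next 2 draws are then forced to be copper, giving 159 + 2 = 161.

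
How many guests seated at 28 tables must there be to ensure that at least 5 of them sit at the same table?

113

There are 28 tables acting as pigeonholes.
With 28 × 4 = 112 guests we could place exactly 4 in each, with no class reaching 5.
One more forces some class to hold 5, so 112 + 1 = 113.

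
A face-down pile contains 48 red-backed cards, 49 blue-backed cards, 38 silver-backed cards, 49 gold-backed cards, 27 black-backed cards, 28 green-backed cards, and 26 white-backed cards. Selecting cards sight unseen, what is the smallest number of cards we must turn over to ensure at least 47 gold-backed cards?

To avoid gold-backed cards as long as possible, exhaust the other 6 back colors first.
The worst case draws every non-gold-backed card first: 48 + 49 + 38 + 27 + 28 + 26 = 216.
The next 47 draws are then forced to be gold-backed, giving 216 + 47 = 263.

263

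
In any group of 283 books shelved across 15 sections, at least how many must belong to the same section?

If each of the 15 sections held at most 18, the total would be at most 15 × 18 = 270 < 283, a contradiction.
So at least one holds ⌈283/15⌉ = 19.

19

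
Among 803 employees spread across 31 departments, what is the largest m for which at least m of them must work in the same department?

26

The 803 employees fall into 31 departments.
If each of the 31 departments held at most 25, the total would be at most 31 × 25 = 775 < 803, a contradiction.
So at least one holds ⌈803/31⌉ = 26.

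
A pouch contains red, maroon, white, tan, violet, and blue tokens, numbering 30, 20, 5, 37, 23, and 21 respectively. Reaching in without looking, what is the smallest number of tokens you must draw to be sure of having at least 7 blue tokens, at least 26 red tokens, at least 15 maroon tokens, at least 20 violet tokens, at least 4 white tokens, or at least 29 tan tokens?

96

Each of the 6 colors has its own threshold; avoid all of them simultaneously.
The worst case stops just short of every target: 25 red, 14 maroon, 3 white, 28 tan, 19 violet, 6 blue — 25 + 14 + 3 + 28 + 19 + 6 = 95 tokens.
One more token must push some color to its target, so 95 + 1 = 96.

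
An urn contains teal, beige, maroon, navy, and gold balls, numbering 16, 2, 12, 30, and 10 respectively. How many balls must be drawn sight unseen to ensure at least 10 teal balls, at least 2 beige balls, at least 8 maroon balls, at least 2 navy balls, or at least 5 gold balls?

23

The worst case stops just short of every target: 9 teal, 1 beige, 7 maroon, 1 navy, 4 gold — 9 + 1 + 7 + 1 + 4 = 22 balls.
One more ball must push some color to its target, so 22 + 1 = 23.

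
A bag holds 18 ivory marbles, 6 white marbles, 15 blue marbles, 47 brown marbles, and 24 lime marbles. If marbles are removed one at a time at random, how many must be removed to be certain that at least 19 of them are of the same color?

In the worst case we take at most 18 of each color, but all 6 white and all 15 blue (fewer than 18), giving 18 + 6 + 15 + 18 + 18 = 75.
One more marble then forces some color to 19, so 75 + 1 = 76.

76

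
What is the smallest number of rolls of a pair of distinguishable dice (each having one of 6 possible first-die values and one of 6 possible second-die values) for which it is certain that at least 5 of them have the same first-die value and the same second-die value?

145

There are 6 × 6 = 36 (first-die value, second-die value) combinations acting as pigeonholes.
With 36 × 4 = 144 rolls of a pair of distinguishable dice we could place exactly 4 in each, with no (first-die value, second-die value) pair reaching 5.
One more forces some (first-die value, second-die value) pair to hold 5, so 144 + 1 = 145.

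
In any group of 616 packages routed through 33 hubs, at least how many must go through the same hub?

19

The 616 packages fall into 33 hubs.
If each of the 33 hubs held at most 18, the total would be at most 33 × 18 = 594 < 616, a contradiction.
So at least one holds ⌈616/33⌉ = 19.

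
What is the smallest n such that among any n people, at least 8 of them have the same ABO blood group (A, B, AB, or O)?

29

There are 4 ABO blood groups acting as pigeonholes.
With 4 × 7 = 28 people we could place exactly 7 in each, with no class reaching 8.
One more forces some class to hold 8, so 28 + 1 = 29.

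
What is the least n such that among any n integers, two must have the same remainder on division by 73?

Two integers differ by a multiple of 73 exactly when they share a remainder mod 73.
There are 73 residue classes mod 73, so 73 integers can all lie in distinct classes.
One more integer must repeat a residue, giving a difference divisible by 73. So n = 73 + 1 = 74.

74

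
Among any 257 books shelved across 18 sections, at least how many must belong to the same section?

The 257 books fall into 18 sections.
If each of the 18 sections held at most 14, the total would be at most 18 × 14 = 252 < 257, a contradiction.
So at least one holds ⌈257/18⌉ = 15.

15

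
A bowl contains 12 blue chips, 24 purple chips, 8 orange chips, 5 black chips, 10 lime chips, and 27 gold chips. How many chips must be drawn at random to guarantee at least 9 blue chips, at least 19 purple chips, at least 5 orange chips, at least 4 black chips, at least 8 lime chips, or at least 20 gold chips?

60

The worst case stops just short of every target: 8 blue, 18 purple, 4 orange, 3 black, 7 lime, 19 gold — 8 + 18 + 4 + 3 + 7 + 19 = 59 chips.
One more chip must push some color to its target, so 59 + 1 = 60.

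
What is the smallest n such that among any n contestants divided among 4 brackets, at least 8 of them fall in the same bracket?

There are 4 brackets acting as pigeonholes.
With 4 × 7 = 28 contestants we could place exactly 7 in each, with no class reaching 8.
One more forces some class to hold 8, so 28 + 1 = 29.

29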